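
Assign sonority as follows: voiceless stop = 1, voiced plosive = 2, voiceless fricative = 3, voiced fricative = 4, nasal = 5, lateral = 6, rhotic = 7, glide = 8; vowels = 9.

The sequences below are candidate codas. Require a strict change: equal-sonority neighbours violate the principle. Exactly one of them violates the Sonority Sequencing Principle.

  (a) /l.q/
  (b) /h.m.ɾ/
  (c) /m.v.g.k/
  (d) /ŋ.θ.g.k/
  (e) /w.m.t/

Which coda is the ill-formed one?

(a) 6-1 → obeys
(b) 3-5-7 → violates
(c) 5-4-2-1 → obeys
(d) 5-3-2-1 → obeys
(e) 8-5-1 → obeys

b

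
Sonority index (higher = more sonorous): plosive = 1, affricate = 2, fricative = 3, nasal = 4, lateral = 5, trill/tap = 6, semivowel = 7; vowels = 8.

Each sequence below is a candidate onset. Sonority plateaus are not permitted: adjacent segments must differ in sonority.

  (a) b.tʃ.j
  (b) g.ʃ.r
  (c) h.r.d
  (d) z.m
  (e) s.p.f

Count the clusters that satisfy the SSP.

3

(a) b.tʃ.j: profile 1-2-7 — obeys.
(b) g.ʃ.r: profile 1-3-6 — obeys.
(c) h.r.d: profile 3-6-1 — violates.
(d) z.m: profile 3-4 — obeys.
(e) s.p.f: profile 3-1-3 — violates.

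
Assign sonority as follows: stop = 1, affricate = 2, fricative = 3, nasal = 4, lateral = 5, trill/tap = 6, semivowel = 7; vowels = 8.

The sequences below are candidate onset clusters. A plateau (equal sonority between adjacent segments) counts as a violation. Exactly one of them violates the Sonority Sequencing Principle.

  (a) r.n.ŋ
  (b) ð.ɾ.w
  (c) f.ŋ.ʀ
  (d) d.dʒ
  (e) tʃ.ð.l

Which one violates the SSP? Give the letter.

a

(a) sonority 6-4-4: ill-formed.
(b) sonority 3-6-7: well-formed.
(c) sonority 3-4-6: well-formed.
(d) sonority 1-2: well-formed.
(e) sonority 2-3-5: well-formed.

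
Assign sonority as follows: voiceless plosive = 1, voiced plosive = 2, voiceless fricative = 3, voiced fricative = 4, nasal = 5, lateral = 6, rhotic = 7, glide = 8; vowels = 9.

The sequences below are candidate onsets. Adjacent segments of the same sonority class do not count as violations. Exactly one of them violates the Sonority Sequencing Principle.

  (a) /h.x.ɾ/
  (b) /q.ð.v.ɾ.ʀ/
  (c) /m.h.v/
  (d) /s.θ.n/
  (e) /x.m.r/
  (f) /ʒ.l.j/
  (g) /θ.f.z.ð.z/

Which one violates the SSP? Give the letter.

c

(a) 3-3-7 → obeys
(b) 1-4-4-7-7 → obeys
(c) 5-3-4 → violates
(d) 3-3-5 → obeys
(e) 3-5-7 → obeys
(f) 4-6-8 → obeys
(g) 3-3-4-4-4 → obeys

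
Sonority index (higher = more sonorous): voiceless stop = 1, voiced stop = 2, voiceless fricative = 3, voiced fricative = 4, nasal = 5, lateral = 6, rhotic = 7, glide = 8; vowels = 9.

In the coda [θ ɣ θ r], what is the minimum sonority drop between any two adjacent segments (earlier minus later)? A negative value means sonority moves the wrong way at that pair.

-4

/θ/ — voiceless fricative, sonority 3.
/ɣ/ — voiced fricative, sonority 4.
/θ/ — voiceless fricative, sonority 3.
/r/ — rhotic, sonority 7.
/θ/→/ɣ/: change -1.
/ɣ/→/θ/: change +1.
/θ/→/r/: change -4.
Minimum = -4.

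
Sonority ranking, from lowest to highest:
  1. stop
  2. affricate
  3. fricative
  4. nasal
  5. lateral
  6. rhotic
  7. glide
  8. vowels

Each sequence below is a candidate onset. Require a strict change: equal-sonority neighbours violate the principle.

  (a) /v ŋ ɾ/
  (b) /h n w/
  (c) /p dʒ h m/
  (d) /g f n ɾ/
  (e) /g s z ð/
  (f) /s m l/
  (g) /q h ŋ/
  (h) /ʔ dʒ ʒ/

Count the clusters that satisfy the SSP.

7

(a) /v ŋ ɾ/: profile 3-4-6 — obeys.
(b) /h n w/: profile 3-4-7 — obeys.
(c) /p dʒ h m/: profile 1-2-3-4 — obeys.
(d) /g f n ɾ/: profile 1-3-4-6 — obeys.
(e) /g s z ð/: profile 1-3-3-3 — violates.
(f) /s m l/: profile 3-4-5 — obeys.
(g) /q h ŋ/: profile 1-3-4 — obeys.
(h) /ʔ dʒ ʒ/: profile 1-2-3 — obeys.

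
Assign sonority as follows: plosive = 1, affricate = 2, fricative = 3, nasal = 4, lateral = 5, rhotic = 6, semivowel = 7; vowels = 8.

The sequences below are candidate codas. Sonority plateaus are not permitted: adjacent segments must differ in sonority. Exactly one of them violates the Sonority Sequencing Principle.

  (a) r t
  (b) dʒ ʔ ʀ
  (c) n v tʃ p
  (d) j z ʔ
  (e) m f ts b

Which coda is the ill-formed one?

(a) r t: profile 6-1 — obeys.
(b) dʒ ʔ ʀ: profile 2-1-6 — violates.
(c) n v tʃ p: profile 4-3-2-1 — obeys.
(d) j z ʔ: profile 7-3-1 — obeys.
(e) m f ts b: profile 4-3-2-1 — obeys.

b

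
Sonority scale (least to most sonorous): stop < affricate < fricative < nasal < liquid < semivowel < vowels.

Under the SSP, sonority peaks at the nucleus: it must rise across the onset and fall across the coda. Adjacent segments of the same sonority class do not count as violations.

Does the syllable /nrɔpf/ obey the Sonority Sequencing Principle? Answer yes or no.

Onset: /n/ is a nasal (sonority 4), /r/ is a liquid (sonority 5); then the nucleus /ɔ/ (sonority 7).
Onset profile 4-5-7 — rises to the nucleus.
Coda: /p/ is a stop (sonority 1), /f/ is a fricative (sonority 3).
Coda profile 7-1-3 — does not fall throughout.

no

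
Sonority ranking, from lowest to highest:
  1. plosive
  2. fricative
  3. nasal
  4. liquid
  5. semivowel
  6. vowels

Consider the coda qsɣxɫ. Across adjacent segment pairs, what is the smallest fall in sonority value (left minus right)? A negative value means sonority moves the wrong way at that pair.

/q/ — plosive, sonority 1.
/s/ — fricative, sonority 2.
/ɣ/ — fricative, sonority 2.
/x/ — fricative, sonority 2.
/ɫ/ — liquid, sonority 4.
/q/→/s/: change -1.
/s/→/ɣ/: change +0.
/ɣ/→/x/: change +0.
/x/→/ɫ/: change -2.
Minimum = -2.

-2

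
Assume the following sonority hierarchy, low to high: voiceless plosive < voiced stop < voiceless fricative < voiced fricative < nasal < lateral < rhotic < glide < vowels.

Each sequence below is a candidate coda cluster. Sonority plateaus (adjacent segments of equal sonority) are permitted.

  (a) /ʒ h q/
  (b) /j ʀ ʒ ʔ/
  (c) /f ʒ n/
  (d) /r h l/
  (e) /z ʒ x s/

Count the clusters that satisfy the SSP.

(a) 4-3-1 → obeys
(b) 8-7-4-1 → obeys
(c) 3-4-5 → violates
(d) 7-3-6 → violates
(e) 4-4-3-3 → obeys

3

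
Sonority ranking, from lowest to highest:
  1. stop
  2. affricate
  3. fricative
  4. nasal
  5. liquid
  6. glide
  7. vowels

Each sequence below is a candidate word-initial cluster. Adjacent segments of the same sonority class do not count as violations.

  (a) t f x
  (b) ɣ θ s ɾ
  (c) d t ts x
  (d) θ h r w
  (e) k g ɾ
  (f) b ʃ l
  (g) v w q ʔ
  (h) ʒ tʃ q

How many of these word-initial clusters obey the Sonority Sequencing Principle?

(a) 1-3-3 → obeys
(b) 3-3-3-5 → obeys
(c) 1-1-2-3 → obeys
(d) 3-3-5-6 → obeys
(e) 1-1-5 → obeys
(f) 1-3-5 → obeys
(g) 3-6-1-1 → violates
(h) 3-2-1 → violates

6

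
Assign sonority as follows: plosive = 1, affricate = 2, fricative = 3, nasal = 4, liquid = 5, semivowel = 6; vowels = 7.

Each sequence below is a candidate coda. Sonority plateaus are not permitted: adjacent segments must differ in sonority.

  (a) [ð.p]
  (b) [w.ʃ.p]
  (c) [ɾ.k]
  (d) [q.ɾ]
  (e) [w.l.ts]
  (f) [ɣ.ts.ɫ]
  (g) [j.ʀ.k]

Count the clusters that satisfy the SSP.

(a) 3-1 → obeys
(b) 6-3-1 → obeys
(c) 5-1 → obeys
(d) 1-5 → violates
(e) 6-5-2 → obeys
(f) 3-2-5 → violates
(g) 6-5-1 → obeys

5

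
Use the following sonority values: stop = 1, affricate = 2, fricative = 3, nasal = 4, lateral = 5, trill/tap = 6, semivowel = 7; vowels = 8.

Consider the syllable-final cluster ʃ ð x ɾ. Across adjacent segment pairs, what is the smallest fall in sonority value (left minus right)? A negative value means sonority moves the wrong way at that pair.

-3

/ʃ/ — fricative, sonority 3.
/ð/ — fricative, sonority 3.
/x/ — fricative, sonority 3.
/ɾ/ — trill/tap, sonority 6.
/ʃ/→/ð/: change +0.
/ð/→/x/: change +0.
/x/→/ɾ/: change -3.
Minimum = -3.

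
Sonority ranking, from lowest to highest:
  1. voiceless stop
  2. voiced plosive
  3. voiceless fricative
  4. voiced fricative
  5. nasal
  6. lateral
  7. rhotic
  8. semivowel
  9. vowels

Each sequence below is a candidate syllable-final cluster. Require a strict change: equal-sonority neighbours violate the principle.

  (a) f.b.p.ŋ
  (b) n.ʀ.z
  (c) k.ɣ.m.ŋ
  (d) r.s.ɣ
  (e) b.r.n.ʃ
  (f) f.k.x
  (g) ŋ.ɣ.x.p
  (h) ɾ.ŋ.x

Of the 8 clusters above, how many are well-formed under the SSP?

(a) 3-2-1-5 → violates
(b) 5-7-4 → violates
(c) 1-4-5-5 → violates
(d) 7-3-4 → violates
(e) 2-7-5-3 → violates
(f) 3-1-3 → violates
(g) 5-4-3-1 → obeys
(h) 7-5-3 → obeys

2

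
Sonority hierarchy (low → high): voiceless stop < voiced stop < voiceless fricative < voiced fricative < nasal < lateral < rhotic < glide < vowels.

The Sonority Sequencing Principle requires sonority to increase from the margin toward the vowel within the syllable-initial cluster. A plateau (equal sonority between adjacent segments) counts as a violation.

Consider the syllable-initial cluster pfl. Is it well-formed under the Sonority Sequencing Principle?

/p/: voiceless stop = 1.
/f/: voiceless fricative = 3.
/l/: lateral = 6.
The profile 1-3-6 strictly rises, so the syllable-initial cluster satisfies the SSP.

yes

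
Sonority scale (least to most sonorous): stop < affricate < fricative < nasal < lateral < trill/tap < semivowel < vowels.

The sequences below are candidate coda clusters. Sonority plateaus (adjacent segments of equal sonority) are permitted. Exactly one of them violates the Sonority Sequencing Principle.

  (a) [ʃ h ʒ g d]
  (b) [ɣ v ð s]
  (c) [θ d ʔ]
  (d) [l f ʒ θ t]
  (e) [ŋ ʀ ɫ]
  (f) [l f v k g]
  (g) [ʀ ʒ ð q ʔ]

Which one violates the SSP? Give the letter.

e

(a) 3-3-3-1-1 → obeys
(b) 3-3-3-3 → obeys
(c) 3-1-1 → obeys
(d) 5-3-3-3-1 → obeys
(e) 4-6-5 → violates
(f) 5-3-3-1-1 → obeys
(g) 6-3-3-1-1 → obeys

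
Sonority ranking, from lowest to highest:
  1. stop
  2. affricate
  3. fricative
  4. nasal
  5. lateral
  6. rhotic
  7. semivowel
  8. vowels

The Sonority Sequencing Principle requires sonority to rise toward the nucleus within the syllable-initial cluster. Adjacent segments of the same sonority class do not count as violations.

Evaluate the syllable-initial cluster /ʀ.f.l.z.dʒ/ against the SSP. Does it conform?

/ʀ/: rhotic = 6.
/f/: fricative = 3.
/l/: lateral = 5.
/z/: fricative = 3.
/dʒ/: affricate = 2.
The profile is 6-3-5-3-2. Between /ʀ/ (6) and /f/ (3) sonority does not rise, so the cluster violates the SSP.

no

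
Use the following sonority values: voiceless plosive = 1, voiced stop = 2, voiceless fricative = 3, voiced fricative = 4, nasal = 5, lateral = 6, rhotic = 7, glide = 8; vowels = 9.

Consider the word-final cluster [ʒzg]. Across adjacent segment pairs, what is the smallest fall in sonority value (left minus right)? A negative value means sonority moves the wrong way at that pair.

0

/ʒ/ — voiced fricative, sonority 4.
/z/ — voiced fricative, sonority 4.
/g/ — voiced stop, sonority 2.
/ʒ/→/z/: change +0.
/z/→/g/: change +2.
Minimum = 0.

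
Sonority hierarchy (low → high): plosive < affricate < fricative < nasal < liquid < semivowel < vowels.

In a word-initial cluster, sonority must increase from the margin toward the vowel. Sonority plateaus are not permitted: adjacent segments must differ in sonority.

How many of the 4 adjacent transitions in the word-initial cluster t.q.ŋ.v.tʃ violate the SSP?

3

/t/ is a plosive (sonority 1).
/q/ is a plosive (sonority 1).
/ŋ/ is a nasal (sonority 4).
/v/ is a fricative (sonority 3).
/tʃ/ is an affricate (sonority 2).
/t/→/q/: 1→1 (plateau) — violation.
/q/→/ŋ/: 1→4 (rises) — ok.
/ŋ/→/v/: 4→3 (does not rise) — violation.
/v/→/tʃ/: 3→2 (does not rise) — violation.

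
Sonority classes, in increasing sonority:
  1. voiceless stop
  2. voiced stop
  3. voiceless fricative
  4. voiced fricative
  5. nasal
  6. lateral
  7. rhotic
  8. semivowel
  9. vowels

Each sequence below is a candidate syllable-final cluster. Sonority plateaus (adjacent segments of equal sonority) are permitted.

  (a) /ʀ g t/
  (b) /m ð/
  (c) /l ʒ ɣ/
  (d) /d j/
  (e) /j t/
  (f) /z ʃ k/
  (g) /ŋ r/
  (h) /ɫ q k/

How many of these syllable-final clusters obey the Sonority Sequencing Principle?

6

(a) 7-2-1 → obeys
(b) 5-4 → obeys
(c) 6-4-4 → obeys
(d) 2-8 → violates
(e) 8-1 → obeys
(f) 4-3-1 → obeys
(g) 5-7 → violates
(h) 6-1-1 → obeys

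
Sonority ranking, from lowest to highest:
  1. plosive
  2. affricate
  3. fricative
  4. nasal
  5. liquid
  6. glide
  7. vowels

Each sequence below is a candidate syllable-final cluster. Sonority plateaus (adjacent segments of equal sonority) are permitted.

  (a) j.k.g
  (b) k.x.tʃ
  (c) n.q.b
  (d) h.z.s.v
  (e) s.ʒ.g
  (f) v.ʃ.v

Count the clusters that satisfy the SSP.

5

(a) 6-1-1 → obeys
(b) 1-3-2 → violates
(c) 4-1-1 → obeys
(d) 3-3-3-3 → obeys
(e) 3-3-1 → obeys
(f) 3-3-3 → obeys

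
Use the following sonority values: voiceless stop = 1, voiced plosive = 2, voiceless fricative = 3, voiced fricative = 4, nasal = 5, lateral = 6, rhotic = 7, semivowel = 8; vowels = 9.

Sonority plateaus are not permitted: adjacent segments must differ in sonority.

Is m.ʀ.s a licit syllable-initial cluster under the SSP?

/m/ is a nasal (sonority 5).
/ʀ/ is a rhotic (sonority 7).
/s/ is a voiceless fricative (sonority 3).
The profile is 5-7-3. Between /ʀ/ (7) and /s/ (3) sonority does not rise, so the cluster violates the SSP.

no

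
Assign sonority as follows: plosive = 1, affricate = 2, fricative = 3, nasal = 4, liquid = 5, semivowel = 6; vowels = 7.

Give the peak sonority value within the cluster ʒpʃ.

/ʒ/ — fricative, sonority 3.
/p/ — plosive, sonority 1.
/ʃ/ — fricative, sonority 3.
The maximum is 3.

3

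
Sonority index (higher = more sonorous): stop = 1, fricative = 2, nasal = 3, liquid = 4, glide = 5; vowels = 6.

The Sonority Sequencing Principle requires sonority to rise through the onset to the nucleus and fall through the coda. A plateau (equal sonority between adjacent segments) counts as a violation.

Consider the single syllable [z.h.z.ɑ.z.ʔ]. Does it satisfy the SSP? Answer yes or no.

Onset: /z/ is a fricative (sonority 2), /h/ is a fricative (sonority 2), /z/ is a fricative (sonority 2); then the nucleus /ɑ/ (sonority 6).
Onset profile 2-2-2-6 — does not strictly rise throughout.
Coda: /z/ is a fricative (sonority 2), /ʔ/ is a stop (sonority 1).
Coda profile 6-2-1 — falls from the nucleus.

no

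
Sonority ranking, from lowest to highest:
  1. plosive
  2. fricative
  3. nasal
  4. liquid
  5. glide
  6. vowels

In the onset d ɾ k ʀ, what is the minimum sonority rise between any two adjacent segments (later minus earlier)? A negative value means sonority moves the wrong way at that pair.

-3

/d/ — plosive, sonority 1.
/ɾ/ — liquid, sonority 4.
/k/ — plosive, sonority 1.
/ʀ/ — liquid, sonority 4.
/d/→/ɾ/: change +3.
/ɾ/→/k/: change -3.
/k/→/ʀ/: change +3.
Minimum = -3.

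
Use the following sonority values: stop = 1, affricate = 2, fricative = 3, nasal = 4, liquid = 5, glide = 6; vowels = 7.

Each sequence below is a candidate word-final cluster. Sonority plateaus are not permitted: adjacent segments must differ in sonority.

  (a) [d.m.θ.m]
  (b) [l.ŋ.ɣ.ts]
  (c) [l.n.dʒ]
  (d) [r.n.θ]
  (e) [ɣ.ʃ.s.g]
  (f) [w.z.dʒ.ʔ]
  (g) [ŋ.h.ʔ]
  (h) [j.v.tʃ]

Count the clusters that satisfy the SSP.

6

(a) sonority 1-4-3-4: ill-formed.
(b) sonority 5-4-3-2: well-formed.
(c) sonority 5-4-2: well-formed.
(d) sonority 5-4-3: well-formed.
(e) sonority 3-3-3-1: ill-formed.
(f) sonority 6-3-2-1: well-formed.
(g) sonority 4-3-1: well-formed.
(h) sonority 6-3-2: well-formed.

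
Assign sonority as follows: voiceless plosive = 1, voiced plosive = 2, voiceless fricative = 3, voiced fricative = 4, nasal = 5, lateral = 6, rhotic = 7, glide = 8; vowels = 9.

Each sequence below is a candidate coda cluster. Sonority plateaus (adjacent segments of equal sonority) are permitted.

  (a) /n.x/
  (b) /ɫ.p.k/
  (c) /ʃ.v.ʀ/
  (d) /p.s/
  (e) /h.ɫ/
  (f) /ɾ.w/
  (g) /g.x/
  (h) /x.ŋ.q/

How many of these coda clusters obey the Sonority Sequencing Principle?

(a) /n.x/: profile 5-3 — obeys.
(b) /ɫ.p.k/: profile 6-1-1 — obeys.
(c) /ʃ.v.ʀ/: profile 3-4-7 — violates.
(d) /p.s/: profile 1-3 — violates.
(e) /h.ɫ/: profile 3-6 — violates.
(f) /ɾ.w/: profile 7-8 — violates.
(g) /g.x/: profile 2-3 — violates.
(h) /x.ŋ.q/: profile 3-5-1 — violates.

2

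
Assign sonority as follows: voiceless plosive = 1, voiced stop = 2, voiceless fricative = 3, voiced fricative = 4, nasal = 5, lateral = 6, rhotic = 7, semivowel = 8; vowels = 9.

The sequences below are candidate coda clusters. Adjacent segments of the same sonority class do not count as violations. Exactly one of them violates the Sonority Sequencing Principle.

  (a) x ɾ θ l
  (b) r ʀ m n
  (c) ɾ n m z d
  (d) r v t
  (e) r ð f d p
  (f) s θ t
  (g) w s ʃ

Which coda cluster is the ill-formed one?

(a) sonority 3-7-3-6: ill-formed.
(b) sonority 7-7-5-5: well-formed.
(c) sonority 7-5-5-4-2: well-formed.
(d) sonority 7-4-1: well-formed.
(e) sonority 7-4-3-2-1: well-formed.
(f) sonority 3-3-1: well-formed.
(g) sonority 8-3-3: well-formed.

a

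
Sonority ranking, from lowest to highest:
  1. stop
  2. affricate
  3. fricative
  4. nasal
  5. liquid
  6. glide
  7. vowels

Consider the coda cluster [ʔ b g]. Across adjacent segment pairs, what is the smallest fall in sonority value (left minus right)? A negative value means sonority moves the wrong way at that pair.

/ʔ/ — stop, sonority 1.
/b/ — stop, sonority 1.
/g/ — stop, sonority 1.
/ʔ/→/b/: change +0.
/b/→/g/: change +0.
Minimum = 0.

0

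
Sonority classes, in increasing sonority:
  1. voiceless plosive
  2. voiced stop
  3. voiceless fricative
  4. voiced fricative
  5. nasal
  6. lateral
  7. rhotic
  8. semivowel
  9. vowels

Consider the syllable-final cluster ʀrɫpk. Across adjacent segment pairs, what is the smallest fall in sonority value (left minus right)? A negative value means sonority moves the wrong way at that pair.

/ʀ/: rhotic = 7.
/r/: rhotic = 7.
/ɫ/: lateral = 6.
/p/: voiceless plosive = 1.
/k/: voiceless plosive = 1.
/ʀ/→/r/: change +0.
/r/→/ɫ/: change +1.
/ɫ/→/p/: change +5.
/p/→/k/: change +0.
Minimum = 0.

0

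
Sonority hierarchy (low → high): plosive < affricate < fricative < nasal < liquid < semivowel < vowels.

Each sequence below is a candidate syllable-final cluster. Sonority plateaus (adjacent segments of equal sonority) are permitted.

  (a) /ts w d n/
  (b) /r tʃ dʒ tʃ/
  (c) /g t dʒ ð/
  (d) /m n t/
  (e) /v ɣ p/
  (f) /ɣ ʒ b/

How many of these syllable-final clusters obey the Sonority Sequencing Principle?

4

(a) 2-6-1-4 → violates
(b) 5-2-2-2 → obeys
(c) 1-1-2-3 → violates
(d) 4-4-1 → obeys
(e) 3-3-1 → obeys
(f) 3-3-1 → obeys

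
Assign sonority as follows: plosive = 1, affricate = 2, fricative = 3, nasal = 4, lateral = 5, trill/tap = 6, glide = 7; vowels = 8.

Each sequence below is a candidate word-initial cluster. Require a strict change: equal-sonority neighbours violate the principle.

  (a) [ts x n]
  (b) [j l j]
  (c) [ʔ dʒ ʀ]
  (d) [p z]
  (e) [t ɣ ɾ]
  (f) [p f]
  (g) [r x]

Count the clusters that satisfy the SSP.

5

(a) 2-3-4 → obeys
(b) 7-5-7 → violates
(c) 1-2-6 → obeys
(d) 1-3 → obeys
(e) 1-3-6 → obeys
(f) 1-3 → obeys
(g) 6-3 → violates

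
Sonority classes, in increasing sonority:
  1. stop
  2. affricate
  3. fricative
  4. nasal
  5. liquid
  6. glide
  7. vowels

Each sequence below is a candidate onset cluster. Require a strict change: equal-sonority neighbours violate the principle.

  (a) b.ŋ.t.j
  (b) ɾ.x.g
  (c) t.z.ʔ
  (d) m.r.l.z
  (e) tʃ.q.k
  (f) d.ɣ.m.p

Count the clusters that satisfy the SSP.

(a) sonority 1-4-1-6: ill-formed.
(b) sonority 5-3-1: ill-formed.
(c) sonority 1-3-1: ill-formed.
(d) sonority 4-5-5-3: ill-formed.
(e) sonority 2-1-1: ill-formed.
(f) sonority 1-3-4-1: ill-formed.

0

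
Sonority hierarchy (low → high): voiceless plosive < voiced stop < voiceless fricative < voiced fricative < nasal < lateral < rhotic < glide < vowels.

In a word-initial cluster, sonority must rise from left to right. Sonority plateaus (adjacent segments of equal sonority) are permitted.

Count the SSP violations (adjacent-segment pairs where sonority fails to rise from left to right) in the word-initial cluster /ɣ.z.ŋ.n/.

/ɣ/ is a voiced fricative (sonority 4).
/z/ is a voiced fricative (sonority 4).
/ŋ/ is a nasal (sonority 5).
/n/ is a nasal (sonority 5).
/ɣ/→/z/: 4→4 (plateau, allowed) — ok.
/z/→/ŋ/: 4→5 (rises) — ok.
/ŋ/→/n/: 5→5 (plateau, allowed) — ok.

0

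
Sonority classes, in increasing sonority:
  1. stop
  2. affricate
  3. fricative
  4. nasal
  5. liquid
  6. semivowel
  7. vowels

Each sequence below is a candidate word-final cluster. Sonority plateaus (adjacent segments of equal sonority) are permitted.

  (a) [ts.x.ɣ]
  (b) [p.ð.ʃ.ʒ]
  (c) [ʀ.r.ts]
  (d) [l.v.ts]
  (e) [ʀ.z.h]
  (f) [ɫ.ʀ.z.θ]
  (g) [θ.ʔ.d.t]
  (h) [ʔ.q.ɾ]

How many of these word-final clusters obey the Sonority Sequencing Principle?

(a) sonority 2-3-3: ill-formed.
(b) sonority 1-3-3-3: ill-formed.
(c) sonority 5-5-2: well-formed.
(d) sonority 5-3-2: well-formed.
(e) sonority 5-3-3: well-formed.
(f) sonority 5-5-3-3: well-formed.
(g) sonority 3-1-1-1: well-formed.
(h) sonority 1-1-5: ill-formed.

5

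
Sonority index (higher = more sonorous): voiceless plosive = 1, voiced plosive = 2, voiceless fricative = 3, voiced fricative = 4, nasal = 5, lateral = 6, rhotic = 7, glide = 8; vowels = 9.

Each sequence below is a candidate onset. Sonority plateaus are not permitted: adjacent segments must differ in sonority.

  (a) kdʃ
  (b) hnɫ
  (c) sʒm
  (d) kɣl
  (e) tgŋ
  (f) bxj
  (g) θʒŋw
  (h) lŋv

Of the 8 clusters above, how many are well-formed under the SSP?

7

(a) sonority 1-2-3: well-formed.
(b) sonority 3-5-6: well-formed.
(c) sonority 3-4-5: well-formed.
(d) sonority 1-4-6: well-formed.
(e) sonority 1-2-5: well-formed.
(f) sonority 2-3-8: well-formed.
(g) sonority 3-4-5-8: well-formed.
(h) sonority 6-5-4: ill-formed.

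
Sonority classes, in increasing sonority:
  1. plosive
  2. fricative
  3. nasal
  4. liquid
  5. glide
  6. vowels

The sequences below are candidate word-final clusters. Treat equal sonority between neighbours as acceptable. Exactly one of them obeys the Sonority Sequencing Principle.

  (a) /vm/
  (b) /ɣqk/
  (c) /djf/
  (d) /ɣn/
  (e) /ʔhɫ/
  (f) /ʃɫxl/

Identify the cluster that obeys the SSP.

b

(a) 2-3 → violates
(b) 2-1-1 → obeys
(c) 1-5-2 → violates
(d) 2-3 → violates
(e) 1-2-4 → violates
(f) 2-4-2-4 → violates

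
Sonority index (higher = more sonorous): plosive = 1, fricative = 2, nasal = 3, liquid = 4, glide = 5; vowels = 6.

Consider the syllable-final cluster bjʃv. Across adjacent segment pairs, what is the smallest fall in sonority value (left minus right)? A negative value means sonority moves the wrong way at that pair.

-4

/b/ — plosive, sonority 1.
/j/ — glide, sonority 5.
/ʃ/ — fricative, sonority 2.
/v/ — fricative, sonority 2.
/b/→/j/: change -4.
/j/→/ʃ/: change +3.
/ʃ/→/v/: change +0.
Minimum = -4.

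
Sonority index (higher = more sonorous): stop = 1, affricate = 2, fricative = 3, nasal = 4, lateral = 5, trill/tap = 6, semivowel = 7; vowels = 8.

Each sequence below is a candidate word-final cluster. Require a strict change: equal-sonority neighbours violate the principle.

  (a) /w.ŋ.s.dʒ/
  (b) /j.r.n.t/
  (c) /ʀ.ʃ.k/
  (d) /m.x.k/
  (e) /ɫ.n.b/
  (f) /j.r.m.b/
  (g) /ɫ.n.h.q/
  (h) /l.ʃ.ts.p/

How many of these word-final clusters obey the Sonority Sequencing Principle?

8

(a) sonority 7-4-3-2: well-formed.
(b) sonority 7-6-4-1: well-formed.
(c) sonority 6-3-1: well-formed.
(d) sonority 4-3-1: well-formed.
(e) sonority 5-4-1: well-formed.
(f) sonority 7-6-4-1: well-formed.
(g) sonority 5-4-3-1: well-formed.
(h) sonority 5-3-2-1: well-formed.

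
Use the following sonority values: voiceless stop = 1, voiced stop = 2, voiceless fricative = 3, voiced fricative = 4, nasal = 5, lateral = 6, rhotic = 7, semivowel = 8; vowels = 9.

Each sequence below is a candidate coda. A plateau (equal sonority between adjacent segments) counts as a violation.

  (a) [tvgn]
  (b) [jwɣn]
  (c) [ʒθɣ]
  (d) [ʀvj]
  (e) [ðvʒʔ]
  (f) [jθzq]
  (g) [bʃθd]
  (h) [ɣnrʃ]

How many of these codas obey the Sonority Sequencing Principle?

0

(a) 1-4-2-5 → violates
(b) 8-8-4-5 → violates
(c) 4-3-4 → violates
(d) 7-4-8 → violates
(e) 4-4-4-1 → violates
(f) 8-3-4-1 → violates
(g) 2-3-3-2 → violates
(h) 4-5-7-3 → violates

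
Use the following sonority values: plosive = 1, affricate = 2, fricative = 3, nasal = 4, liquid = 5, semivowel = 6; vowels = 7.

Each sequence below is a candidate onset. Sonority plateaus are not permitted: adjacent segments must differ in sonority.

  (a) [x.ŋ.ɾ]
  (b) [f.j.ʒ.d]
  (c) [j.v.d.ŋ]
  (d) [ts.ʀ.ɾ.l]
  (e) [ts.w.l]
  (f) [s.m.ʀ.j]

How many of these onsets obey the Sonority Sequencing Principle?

2

(a) 3-4-5 → obeys
(b) 3-6-3-1 → violates
(c) 6-3-1-4 → violates
(d) 2-5-5-5 → violates
(e) 2-6-5 → violates
(f) 3-4-5-6 → obeys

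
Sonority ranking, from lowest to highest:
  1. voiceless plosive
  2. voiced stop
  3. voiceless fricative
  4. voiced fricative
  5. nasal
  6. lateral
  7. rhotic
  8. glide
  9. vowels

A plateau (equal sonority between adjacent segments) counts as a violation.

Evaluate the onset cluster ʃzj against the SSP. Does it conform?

/ʃ/ is a voiceless fricative (sonority 3).
/z/ is a voiced fricative (sonority 4).
/j/ is a glide (sonority 8).
The profile 3-4-8 strictly rises, so the onset cluster satisfies the SSP.

yes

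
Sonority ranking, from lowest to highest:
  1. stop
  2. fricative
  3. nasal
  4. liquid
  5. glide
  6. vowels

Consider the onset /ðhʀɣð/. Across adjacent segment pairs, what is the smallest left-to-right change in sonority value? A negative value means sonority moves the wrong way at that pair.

-2

/ð/: fricative = 2.
/h/: fricative = 2.
/ʀ/: liquid = 4.
/ɣ/: fricative = 2.
/ð/: fricative = 2.
/ð/→/h/: change +0.
/h/→/ʀ/: change +2.
/ʀ/→/ɣ/: change -2.
/ɣ/→/ð/: change +0.
Minimum = -2.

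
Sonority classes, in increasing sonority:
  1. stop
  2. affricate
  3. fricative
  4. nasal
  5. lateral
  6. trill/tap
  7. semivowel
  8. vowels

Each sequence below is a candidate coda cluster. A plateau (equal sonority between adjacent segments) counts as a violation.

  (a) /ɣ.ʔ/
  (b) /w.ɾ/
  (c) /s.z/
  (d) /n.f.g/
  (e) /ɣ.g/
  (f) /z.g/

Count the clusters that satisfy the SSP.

(a) sonority 3-1: well-formed.
(b) sonority 7-6: well-formed.
(c) sonority 3-3: ill-formed.
(d) sonority 4-3-1: well-formed.
(e) sonority 3-1: well-formed.
(f) sonority 3-1: well-formed.

5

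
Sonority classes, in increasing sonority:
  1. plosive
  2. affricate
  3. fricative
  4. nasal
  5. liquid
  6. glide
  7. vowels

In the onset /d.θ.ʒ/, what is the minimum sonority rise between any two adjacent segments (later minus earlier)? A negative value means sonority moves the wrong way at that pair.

/d/: plosive = 1.
/θ/: fricative = 3.
/ʒ/: fricative = 3.
/d/→/θ/: change +2.
/θ/→/ʒ/: change +0.
Minimum = 0.

0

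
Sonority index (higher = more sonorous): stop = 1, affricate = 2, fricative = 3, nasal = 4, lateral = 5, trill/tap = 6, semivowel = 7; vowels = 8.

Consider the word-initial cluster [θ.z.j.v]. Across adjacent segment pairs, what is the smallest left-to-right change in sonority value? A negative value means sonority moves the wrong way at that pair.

-4

/θ/: fricative = 3.
/z/: fricative = 3.
/j/: semivowel = 7.
/v/: fricative = 3.
/θ/→/z/: change +0.
/z/→/j/: change +4.
/j/→/v/: change -4.
Minimum = -4.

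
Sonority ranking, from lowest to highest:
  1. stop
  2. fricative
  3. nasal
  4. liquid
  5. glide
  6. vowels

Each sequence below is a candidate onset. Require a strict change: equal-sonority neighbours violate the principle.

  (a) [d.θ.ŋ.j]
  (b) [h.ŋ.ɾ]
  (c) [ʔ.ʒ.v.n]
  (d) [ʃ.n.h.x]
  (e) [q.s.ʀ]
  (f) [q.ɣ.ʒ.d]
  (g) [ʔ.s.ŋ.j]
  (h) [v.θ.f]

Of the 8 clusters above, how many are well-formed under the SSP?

4

(a) [d.θ.ŋ.j]: profile 1-2-3-5 — obeys.
(b) [h.ŋ.ɾ]: profile 2-3-4 — obeys.
(c) [ʔ.ʒ.v.n]: profile 1-2-2-3 — violates.
(d) [ʃ.n.h.x]: profile 2-3-2-2 — violates.
(e) [q.s.ʀ]: profile 1-2-4 — obeys.
(f) [q.ɣ.ʒ.d]: profile 1-2-2-1 — violates.
(g) [ʔ.s.ŋ.j]: profile 1-2-3-5 — obeys.
(h) [v.θ.f]: profile 2-2-2 — violates.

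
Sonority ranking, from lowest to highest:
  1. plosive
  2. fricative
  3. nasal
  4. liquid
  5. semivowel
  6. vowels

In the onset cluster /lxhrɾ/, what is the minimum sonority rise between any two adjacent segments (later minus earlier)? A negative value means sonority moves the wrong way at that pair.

/l/ is a liquid (sonority 4).
/x/ is a fricative (sonority 2).
/h/ is a fricative (sonority 2).
/r/ is a liquid (sonority 4).
/ɾ/ is a liquid (sonority 4).
/l/→/x/: change -2.
/x/→/h/: change +0.
/h/→/r/: change +2.
/r/→/ɾ/: change +0.
Minimum = -2.

-2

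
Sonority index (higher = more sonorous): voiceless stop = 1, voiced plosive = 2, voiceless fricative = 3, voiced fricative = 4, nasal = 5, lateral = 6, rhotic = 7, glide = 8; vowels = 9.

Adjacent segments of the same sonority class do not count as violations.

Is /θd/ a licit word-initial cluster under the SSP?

no

/θ/ is a voiceless fricative (sonority 3).
/d/ is a voiced plosive (sonority 2).
The profile is 3-2. Between /θ/ (3) and /d/ (2) sonority does not rise, so the cluster violates the SSP.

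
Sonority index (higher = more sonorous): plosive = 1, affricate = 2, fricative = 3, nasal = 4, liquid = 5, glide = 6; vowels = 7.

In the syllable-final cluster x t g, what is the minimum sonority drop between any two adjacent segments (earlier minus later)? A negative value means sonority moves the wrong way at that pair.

/x/: fricative = 3.
/t/: plosive = 1.
/g/: plosive = 1.
/x/→/t/: change +2.
/t/→/g/: change +0.
Minimum = 0.

0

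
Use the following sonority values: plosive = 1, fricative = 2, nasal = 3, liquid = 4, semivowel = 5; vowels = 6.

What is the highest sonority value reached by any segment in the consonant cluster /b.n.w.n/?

5

/b/: plosive = 1.
/n/: nasal = 3.
/w/: semivowel = 5.
/n/: nasal = 3.
The maximum is 5.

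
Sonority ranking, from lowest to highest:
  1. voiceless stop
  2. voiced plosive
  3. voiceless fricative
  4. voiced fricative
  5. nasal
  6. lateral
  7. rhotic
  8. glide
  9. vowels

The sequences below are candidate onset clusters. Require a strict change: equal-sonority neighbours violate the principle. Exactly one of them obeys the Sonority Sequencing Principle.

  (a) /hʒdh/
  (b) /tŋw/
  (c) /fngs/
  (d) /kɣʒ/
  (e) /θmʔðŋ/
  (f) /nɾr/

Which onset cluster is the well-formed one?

b

(a) /hʒdh/: profile 3-4-2-3 — violates.
(b) /tŋw/: profile 1-5-8 — obeys.
(c) /fngs/: profile 3-5-2-3 — violates.
(d) /kɣʒ/: profile 1-4-4 — violates.
(e) /θmʔðŋ/: profile 3-5-1-4-5 — violates.
(f) /nɾr/: profile 5-7-7 — violates.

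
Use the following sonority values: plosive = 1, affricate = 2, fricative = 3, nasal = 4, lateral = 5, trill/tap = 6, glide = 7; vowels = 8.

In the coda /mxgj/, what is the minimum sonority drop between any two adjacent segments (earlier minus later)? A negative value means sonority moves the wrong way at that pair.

-6

/m/ is a nasal (sonority 4).
/x/ is a fricative (sonority 3).
/g/ is a plosive (sonority 1).
/j/ is a glide (sonority 7).
/m/→/x/: change +1.
/x/→/g/: change +2.
/g/→/j/: change -6.
Minimum = -6.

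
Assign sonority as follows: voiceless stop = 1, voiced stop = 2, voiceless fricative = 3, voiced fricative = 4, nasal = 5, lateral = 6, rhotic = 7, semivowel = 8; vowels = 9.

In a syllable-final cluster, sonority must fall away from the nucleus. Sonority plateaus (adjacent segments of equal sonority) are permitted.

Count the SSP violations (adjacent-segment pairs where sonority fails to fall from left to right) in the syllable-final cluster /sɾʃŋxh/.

/s/: voiceless fricative = 3.
/ɾ/: rhotic = 7.
/ʃ/: voiceless fricative = 3.
/ŋ/: nasal = 5.
/x/: voiceless fricative = 3.
/h/: voiceless fricative = 3.
/s/→/ɾ/: 3→7 (does not fall) — violation.
/ɾ/→/ʃ/: 7→3 (falls) — ok.
/ʃ/→/ŋ/: 3→5 (does not fall) — violation.
/ŋ/→/x/: 5→3 (falls) — ok.
/x/→/h/: 3→3 (plateau, allowed) — ok.

2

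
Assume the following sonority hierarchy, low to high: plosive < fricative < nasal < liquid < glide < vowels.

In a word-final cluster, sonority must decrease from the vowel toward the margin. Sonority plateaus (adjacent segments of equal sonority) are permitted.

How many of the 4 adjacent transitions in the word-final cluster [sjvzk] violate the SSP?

1

/s/: fricative = 2.
/j/: glide = 5.
/v/: fricative = 2.
/z/: fricative = 2.
/k/: plosive = 1.
/s/→/j/: 2→5 (does not fall) — violation.
/j/→/v/: 5→2 (falls) — ok.
/v/→/z/: 2→2 (plateau, allowed) — ok.
/z/→/k/: 2→1 (falls) — ok.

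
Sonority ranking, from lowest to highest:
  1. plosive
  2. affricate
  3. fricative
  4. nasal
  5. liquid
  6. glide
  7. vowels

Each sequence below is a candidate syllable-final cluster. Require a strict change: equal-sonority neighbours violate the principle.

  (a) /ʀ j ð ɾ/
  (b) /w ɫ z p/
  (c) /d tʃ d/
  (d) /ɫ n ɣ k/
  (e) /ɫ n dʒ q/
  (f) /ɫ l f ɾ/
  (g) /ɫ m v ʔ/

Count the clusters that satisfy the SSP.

(a) /ʀ j ð ɾ/: profile 5-6-3-5 — violates.
(b) /w ɫ z p/: profile 6-5-3-1 — obeys.
(c) /d tʃ d/: profile 1-2-1 — violates.
(d) /ɫ n ɣ k/: profile 5-4-3-1 — obeys.
(e) /ɫ n dʒ q/: profile 5-4-2-1 — obeys.
(f) /ɫ l f ɾ/: profile 5-5-3-5 — violates.
(g) /ɫ m v ʔ/: profile 5-4-3-1 — obeys.

4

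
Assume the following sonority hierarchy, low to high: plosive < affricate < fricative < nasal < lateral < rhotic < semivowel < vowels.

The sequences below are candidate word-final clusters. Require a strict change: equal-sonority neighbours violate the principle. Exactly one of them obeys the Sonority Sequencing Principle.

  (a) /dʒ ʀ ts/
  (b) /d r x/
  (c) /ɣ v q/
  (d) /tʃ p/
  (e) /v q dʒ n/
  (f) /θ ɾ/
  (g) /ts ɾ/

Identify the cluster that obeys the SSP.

d

(a) sonority 2-6-2: ill-formed.
(b) sonority 1-6-3: ill-formed.
(c) sonority 3-3-1: ill-formed.
(d) sonority 2-1: well-formed.
(e) sonority 3-1-2-4: ill-formed.
(f) sonority 3-6: ill-formed.
(g) sonority 2-6: ill-formed.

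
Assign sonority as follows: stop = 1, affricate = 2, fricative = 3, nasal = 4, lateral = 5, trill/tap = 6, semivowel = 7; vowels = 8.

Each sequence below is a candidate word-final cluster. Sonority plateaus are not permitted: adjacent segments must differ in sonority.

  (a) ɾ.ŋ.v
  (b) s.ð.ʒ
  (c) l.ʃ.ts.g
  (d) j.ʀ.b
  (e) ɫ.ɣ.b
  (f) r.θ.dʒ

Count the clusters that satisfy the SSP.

(a) 6-4-3 → obeys
(b) 3-3-3 → violates
(c) 5-3-2-1 → obeys
(d) 7-6-1 → obeys
(e) 5-3-1 → obeys
(f) 6-3-2 → obeys

5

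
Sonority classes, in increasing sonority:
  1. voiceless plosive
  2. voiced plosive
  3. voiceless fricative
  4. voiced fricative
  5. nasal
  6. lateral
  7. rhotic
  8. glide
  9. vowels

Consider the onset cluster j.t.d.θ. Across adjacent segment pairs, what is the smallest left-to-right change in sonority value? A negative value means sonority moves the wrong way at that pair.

/j/ — glide, sonority 8.
/t/ — voiceless plosive, sonority 1.
/d/ — voiced plosive, sonority 2.
/θ/ — voiceless fricative, sonority 3.
/j/→/t/: change -7.
/t/→/d/: change +1.
/d/→/θ/: change +1.
Minimum = -7.

-7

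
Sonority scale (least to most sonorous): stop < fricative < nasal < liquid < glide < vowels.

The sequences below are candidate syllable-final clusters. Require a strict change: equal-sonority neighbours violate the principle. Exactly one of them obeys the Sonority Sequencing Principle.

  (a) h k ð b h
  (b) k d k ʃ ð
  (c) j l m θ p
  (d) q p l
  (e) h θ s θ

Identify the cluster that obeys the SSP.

c

(a) h k ð b h: profile 2-1-2-1-2 — violates.
(b) k d k ʃ ð: profile 1-1-1-2-2 — violates.
(c) j l m θ p: profile 5-4-3-2-1 — obeys.
(d) q p l: profile 1-1-4 — violates.
(e) h θ s θ: profile 2-2-2-2 — violates.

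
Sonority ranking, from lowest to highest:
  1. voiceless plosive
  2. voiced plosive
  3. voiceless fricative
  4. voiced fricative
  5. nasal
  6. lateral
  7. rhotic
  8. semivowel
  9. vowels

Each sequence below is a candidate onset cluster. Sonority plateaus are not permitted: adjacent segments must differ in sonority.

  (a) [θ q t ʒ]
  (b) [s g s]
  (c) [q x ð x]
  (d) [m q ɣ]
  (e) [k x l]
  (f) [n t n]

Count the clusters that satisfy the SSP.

1

(a) [θ q t ʒ]: profile 3-1-1-4 — violates.
(b) [s g s]: profile 3-2-3 — violates.
(c) [q x ð x]: profile 1-3-4-3 — violates.
(d) [m q ɣ]: profile 5-1-4 — violates.
(e) [k x l]: profile 1-3-6 — obeys.
(f) [n t n]: profile 5-1-5 — violates.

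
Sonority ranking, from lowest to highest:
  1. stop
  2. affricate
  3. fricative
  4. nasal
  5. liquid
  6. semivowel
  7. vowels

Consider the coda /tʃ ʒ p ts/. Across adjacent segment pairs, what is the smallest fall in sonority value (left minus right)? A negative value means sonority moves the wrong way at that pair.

/tʃ/ — affricate, sonority 2.
/ʒ/ — fricative, sonority 3.
/p/ — stop, sonority 1.
/ts/ — affricate, sonority 2.
/tʃ/→/ʒ/: change -1.
/ʒ/→/p/: change +2.
/p/→/ts/: change -1.
Minimum = -1.

-1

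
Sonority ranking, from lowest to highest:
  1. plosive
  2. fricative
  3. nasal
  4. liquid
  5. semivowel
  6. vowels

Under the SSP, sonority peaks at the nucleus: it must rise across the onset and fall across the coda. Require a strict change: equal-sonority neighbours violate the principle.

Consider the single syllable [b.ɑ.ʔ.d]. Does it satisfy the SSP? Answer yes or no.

Onset: /b/ is a plosive (sonority 1); then the nucleus /ɑ/ (sonority 6).
Onset profile 1-6 — rises to the nucleus.
Coda: /ʔ/ is a plosive (sonority 1), /d/ is a plosive (sonority 1).
Coda profile 6-1-1 — does not strictly fall throughout.

no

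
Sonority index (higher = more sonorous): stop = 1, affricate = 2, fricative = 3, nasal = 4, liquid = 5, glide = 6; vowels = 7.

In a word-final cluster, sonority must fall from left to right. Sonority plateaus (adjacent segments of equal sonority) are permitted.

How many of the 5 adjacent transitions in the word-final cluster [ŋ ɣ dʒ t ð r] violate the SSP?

2

/ŋ/ is a nasal (sonority 4).
/ɣ/ is a fricative (sonority 3).
/dʒ/ is an affricate (sonority 2).
/t/ is a stop (sonority 1).
/ð/ is a fricative (sonority 3).
/r/ is a liquid (sonority 5).
/ŋ/→/ɣ/: 4→3 (falls) — ok.
/ɣ/→/dʒ/: 3→2 (falls) — ok.
/dʒ/→/t/: 2→1 (falls) — ok.
/t/→/ð/: 1→3 (does not fall) — violation.
/ð/→/r/: 3→5 (does not fall) — violation.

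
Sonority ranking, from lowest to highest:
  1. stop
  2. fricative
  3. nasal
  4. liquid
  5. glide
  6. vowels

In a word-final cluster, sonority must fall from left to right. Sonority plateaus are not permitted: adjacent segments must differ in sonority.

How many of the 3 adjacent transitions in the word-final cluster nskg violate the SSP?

1

/n/: nasal = 3.
/s/: fricative = 2.
/k/: stop = 1.
/g/: stop = 1.
/n/→/s/: 3→2 (falls) — ok.
/s/→/k/: 2→1 (falls) — ok.
/k/→/g/: 1→1 (plateau) — violation.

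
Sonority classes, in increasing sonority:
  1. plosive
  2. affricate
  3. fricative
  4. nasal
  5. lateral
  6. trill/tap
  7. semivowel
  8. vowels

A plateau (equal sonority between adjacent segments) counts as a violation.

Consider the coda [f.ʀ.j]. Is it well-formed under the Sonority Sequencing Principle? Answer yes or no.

/f/: fricative = 3.
/ʀ/: trill/tap = 6.
/j/: semivowel = 7.
The profile is 3-6-7. Between /f/ (3) and /ʀ/ (6) sonority does not fall, so the cluster violates the SSP.

no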